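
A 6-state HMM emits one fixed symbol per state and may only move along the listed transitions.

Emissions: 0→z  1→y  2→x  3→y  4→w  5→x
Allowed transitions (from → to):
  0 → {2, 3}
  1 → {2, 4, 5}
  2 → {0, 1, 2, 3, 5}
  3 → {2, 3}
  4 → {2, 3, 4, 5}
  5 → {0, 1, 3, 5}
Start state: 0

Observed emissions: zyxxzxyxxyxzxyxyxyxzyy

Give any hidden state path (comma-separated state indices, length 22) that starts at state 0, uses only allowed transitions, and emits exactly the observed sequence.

  pos 0: z in {0}, choose 0; start
  pos 1: y in {1,3}, choose 3; 0->3 ok
  pos 2: x in {2,5}, choose 2; 3->2 ok
  pos 3: x in {2,5}, choose 5; 2->5 ok
  pos 4: z in {0}, choose 0; 5->0 ok
  pos 5: x in {2,5}, choose 2; 0->2 ok
  pos 6: y in {1,3}, choose 3; 2->3 ok
  pos 7: x in {2,5}, choose 2; 3->2 ok
  pos 8: x in {2,5}, choose 5; 2->5 ok
  pos 9: y in {1,3}, choose 3; 5->3 ok
  pos 10: x in {2,5}, choose 2; 3->2 ok
  pos 11: z in {0}, choose 0; 2->0 ok
  pos 12: x in {2,5}, choose 2; 0->2 ok
  pos 13: y in {1,3}, choose 1; 2->1 ok
  pos 14: x in {2,5}, choose 5; 1->5 ok
  pos 15: y in {1,3}, choose 3; 5->3 ok
  pos 16: x in {2,5}, choose 2; 3->2 ok
  pos 17: y in {1,3}, choose 1; 2->1 ok
  pos 18: x in {2,5}, choose 2; 1->2 ok
  pos 19: z in {0}, choose 0; 2->0 ok
  pos 20: y in {1,3}, choose 3; 0->3 ok
  pos 21: y in {1,3}, choose 3; 3->3 ok

0,3,2,5,0,2,3,2,5,3,2,0,2,1,5,3,2,1,2,0,3,3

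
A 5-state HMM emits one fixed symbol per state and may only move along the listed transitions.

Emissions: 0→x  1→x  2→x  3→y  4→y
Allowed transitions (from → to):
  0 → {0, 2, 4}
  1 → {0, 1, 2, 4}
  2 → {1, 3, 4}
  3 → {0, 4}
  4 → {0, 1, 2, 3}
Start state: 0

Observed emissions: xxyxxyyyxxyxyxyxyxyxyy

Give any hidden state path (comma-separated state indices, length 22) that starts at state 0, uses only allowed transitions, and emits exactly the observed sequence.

  0: obs=x cand={0,1,2} pick 0 [start]
  1: obs=x cand={0,1,2} pick 2 [0->2 ok]
  2: obs=y cand={3,4} pick 3 [2->3 ok]
  3: obs=x cand={0,1,2} pick 0 [3->0 ok]
  4: obs=x cand={0,1,2} pick 2 [0->2 ok]
  5: obs=y cand={3,4} pick 4 [2->4 ok]
  6: obs=y cand={3,4} pick 3 [4->3 ok]
  7: obs=y cand={3,4} pick 4 [3->4 ok]
  8: obs=x cand={0,1,2} pick 0 [4->0 ok]
  9: obs=x cand={0,1,2} pick 2 [0->2 ok]
  10: obs=y cand={3,4} pick 3 [2->3 ok]
  11: obs=x cand={0,1,2} pick 0 [3->0 ok]
  12: obs=y cand={3,4} pick 4 [0->4 ok]
  13: obs=x cand={0,1,2} pick 2 [4->2 ok]
  14: obs=y cand={3,4} pick 4 [2->4 ok]
  15: obs=x cand={0,1,2} pick 2 [4->2 ok]
  16: obs=y cand={3,4} pick 4 [2->4 ok]
  17: obs=x cand={0,1,2} pick 2 [4->2 ok]
  18: obs=y cand={3,4} pick 4 [2->4 ok]
  19: obs=x cand={0,1,2} pick 1 [4->1 ok]
  20: obs=y cand={3,4} pick 4 [1->4 ok]
  21: obs=y cand={3,4} pick 3 [4->3 ok]

0,2,3,0,2,4,3,4,0,2,3,0,4,2,4,2,4,2,4,1,4,3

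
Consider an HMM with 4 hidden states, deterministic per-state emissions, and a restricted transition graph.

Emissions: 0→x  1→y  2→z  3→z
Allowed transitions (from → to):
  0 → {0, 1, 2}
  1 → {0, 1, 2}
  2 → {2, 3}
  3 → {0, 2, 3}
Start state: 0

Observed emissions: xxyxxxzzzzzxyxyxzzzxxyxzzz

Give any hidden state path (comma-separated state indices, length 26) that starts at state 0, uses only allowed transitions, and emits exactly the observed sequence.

  pos 0: x in {0}, choose 0; start
  pos 1: x in {0}, choose 0; 0->0 ok
  pos 2: y in {1}, choose 1; 0->1 ok
  pos 3: x in {0}, choose 0; 1->0 ok
  pos 4: x in {0}, choose 0; 0->0 ok
  pos 5: x in {0}, choose 0; 0->0 ok
  pos 6: z in {2,3}, choose 2; 0->2 ok
  pos 7: z in {2,3}, choose 2; 2->2 ok
  pos 8: z in {2,3}, choose 2; 2->2 ok
  pos 9: z in {2,3}, choose 3; 2->3 ok
  pos 10: z in {2,3}, choose 3; 3->3 ok
  pos 11: x in {0}, choose 0; 3->0 ok
  pos 12: y in {1}, choose 1; 0->1 ok
  pos 13: x in {0}, choose 0; 1->0 ok
  pos 14: y in {1}, choose 1; 0->1 ok
  pos 15: x in {0}, choose 0; 1->0 ok
  pos 16: z in {2,3}, choose 2; 0->2 ok
  pos 17: z in {2,3}, choose 3; 2->3 ok
  pos 18: z in {2,3}, choose 3; 3->3 ok
  pos 19: x in {0}, choose 0; 3->0 ok
  pos 20: x in {0}, choose 0; 0->0 ok
  pos 21: y in {1}, choose 1; 0->1 ok
  pos 22: x in {0}, choose 0; 1->0 ok
  pos 23: z in {2,3}, choose 2; 0->2 ok
  pos 24: z in {2,3}, choose 3; 2->3 ok
  pos 25: z in {2,3}, choose 3; 3->3 ok

0,0,1,0,0,0,2,2,2,3,3,0,1,0,1,0,2,3,3,0,0,1,0,2,3,3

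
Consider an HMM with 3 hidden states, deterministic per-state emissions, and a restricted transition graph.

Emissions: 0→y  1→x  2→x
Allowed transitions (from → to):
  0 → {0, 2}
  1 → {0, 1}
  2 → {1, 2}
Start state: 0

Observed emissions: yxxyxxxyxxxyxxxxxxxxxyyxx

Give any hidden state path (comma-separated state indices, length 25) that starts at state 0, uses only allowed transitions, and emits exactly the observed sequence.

  pos 0: y in {0}, choose 0; start
  pos 1: x in {1,2}, choose 2; 0->2 ok
  pos 2: x in {1,2}, choose 1; 2->1 ok
  pos 3: y in {0}, choose 0; 1->0 ok
  pos 4: x in {1,2}, choose 2; 0->2 ok
  pos 5: x in {1,2}, choose 1; 2->1 ok
  pos 6: x in {1,2}, choose 1; 1->1 ok
  pos 7: y in {0}, choose 0; 1->0 ok
  pos 8: x in {1,2}, choose 2; 0->2 ok
  pos 9: x in {1,2}, choose 1; 2->1 ok
  pos 10: x in {1,2}, choose 1; 1->1 ok
  pos 11: y in {0}, choose 0; 1->0 ok
  pos 12: x in {1,2}, choose 2; 0->2 ok
  pos 13: x in {1,2}, choose 2; 2->2 ok
  pos 14: x in {1,2}, choose 2; 2->2 ok
  pos 15: x in {1,2}, choose 2; 2->2 ok
  pos 16: x in {1,2}, choose 2; 2->2 ok
  pos 17: x in {1,2}, choose 2; 2->2 ok
  pos 18: x in {1,2}, choose 2; 2->2 ok
  pos 19: x in {1,2}, choose 1; 2->1 ok
  pos 20: x in {1,2}, choose 1; 1->1 ok
  pos 21: y in {0}, choose 0; 1->0 ok
  pos 22: y in {0}, choose 0; 0->0 ok
  pos 23: x in {1,2}, choose 2; 0->2 ok
  pos 24: x in {1,2}, choose 2; 2->2 ok

0,2,1,0,2,1,1,0,2,1,1,0,2,2,2,2,2,2,2,1,1,0,0,2,2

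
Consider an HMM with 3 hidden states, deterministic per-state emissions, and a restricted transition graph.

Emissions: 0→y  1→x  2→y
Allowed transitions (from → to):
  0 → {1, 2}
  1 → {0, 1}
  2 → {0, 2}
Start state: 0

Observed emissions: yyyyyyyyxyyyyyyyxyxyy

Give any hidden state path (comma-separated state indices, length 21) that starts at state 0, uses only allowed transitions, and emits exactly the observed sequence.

  pos 0: y in {0,2}, choose 0; start
  pos 1: y in {0,2}, choose 2; 0->2 ok
  pos 2: y in {0,2}, choose 0; 2->0 ok
  pos 3: y in {0,2}, choose 2; 0->2 ok
  pos 4: y in {0,2}, choose 2; 2->2 ok
  pos 5: y in {0,2}, choose 0; 2->0 ok
  pos 6: y in {0,2}, choose 2; 0->2 ok
  pos 7: y in {0,2}, choose 0; 2->0 ok
  pos 8: x in {1}, choose 1; 0->1 ok
  pos 9: y in {0,2}, choose 0; 1->0 ok
  pos 10: y in {0,2}, choose 2; 0->2 ok
  pos 11: y in {0,2}, choose 2; 2->2 ok
  pos 12: y in {0,2}, choose 2; 2->2 ok
  pos 13: y in {0,2}, choose 0; 2->0 ok
  pos 14: y in {0,2}, choose 2; 0->2 ok
  pos 15: y in {0,2}, choose 0; 2->0 ok
  pos 16: x in {1}, choose 1; 0->1 ok
  pos 17: y in {0,2}, choose 0; 1->0 ok
  pos 18: x in {1}, choose 1; 0->1 ok
  pos 19: y in {0,2}, choose 0; 1->0 ok
  pos 20: y in {0,2}, choose 2; 0->2 ok

0,2,0,2,2,0,2,0,1,0,2,2,2,0,2,0,1,0,1,0,2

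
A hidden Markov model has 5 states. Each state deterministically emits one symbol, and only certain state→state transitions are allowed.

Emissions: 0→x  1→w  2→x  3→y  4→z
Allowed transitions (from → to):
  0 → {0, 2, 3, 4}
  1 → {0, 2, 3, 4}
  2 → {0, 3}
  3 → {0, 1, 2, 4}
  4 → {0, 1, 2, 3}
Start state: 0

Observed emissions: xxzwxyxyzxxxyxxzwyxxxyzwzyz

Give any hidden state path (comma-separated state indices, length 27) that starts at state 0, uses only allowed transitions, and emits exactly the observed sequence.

  t0 'x' -> {0,2}, take 0 (start)
  t1 'x' -> {0,2}, take 0 (0->0 ok)
  t2 'z' -> {4}, take 4 (0->4 ok)
  t3 'w' -> {1}, take 1 (4->1 ok)
  t4 'x' -> {0,2}, take 2 (1->2 ok)
  t5 'y' -> {3}, take 3 (2->3 ok)
  t6 'x' -> {0,2}, take 2 (3->2 ok)
  t7 'y' -> {3}, take 3 (2->3 ok)
  t8 'z' -> {4}, take 4 (3->4 ok)
  t9 'x' -> {0,2}, take 0 (4->0 ok)
  t10 'x' -> {0,2}, take 0 (0->0 ok)
  t11 'x' -> {0,2}, take 2 (0->2 ok)
  t12 'y' -> {3}, take 3 (2->3 ok)
  t13 'x' -> {0,2}, take 2 (3->2 ok)
  t14 'x' -> {0,2}, take 0 (2->0 ok)
  t15 'z' -> {4}, take 4 (0->4 ok)
  t16 'w' -> {1}, take 1 (4->1 ok)
  t17 'y' -> {3}, take 3 (1->3 ok)
  t18 'x' -> {0,2}, take 2 (3->2 ok)
  t19 'x' -> {0,2}, take 0 (2->0 ok)
  t20 'x' -> {0,2}, take 2 (0->2 ok)
  t21 'y' -> {3}, take 3 (2->3 ok)
  t22 'z' -> {4}, take 4 (3->4 ok)
  t23 'w' -> {1}, take 1 (4->1 ok)
  t24 'z' -> {4}, take 4 (1->4 ok)
  t25 'y' -> {3}, take 3 (4->3 ok)
  t26 'z' -> {4}, take 4 (3->4 ok)

0,0,4,1,2,3,2,3,4,0,0,2,3,2,0,4,1,3,2,0,2,3,4,1,4,3,4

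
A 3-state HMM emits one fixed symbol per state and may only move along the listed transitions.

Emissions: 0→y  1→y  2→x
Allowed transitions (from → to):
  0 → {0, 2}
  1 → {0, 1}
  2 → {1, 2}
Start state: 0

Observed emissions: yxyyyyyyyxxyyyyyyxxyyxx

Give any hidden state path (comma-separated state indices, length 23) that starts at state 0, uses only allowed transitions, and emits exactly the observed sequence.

  t0 'y' -> {0,1}, take 0 (start)
  t1 'x' -> {2}, take 2 (0->2 ok)
  t2 'y' -> {0,1}, take 1 (2->1 ok)
  t3 'y' -> {0,1}, take 1 (1->1 ok)
  t4 'y' -> {0,1}, take 1 (1->1 ok)
  t5 'y' -> {0,1}, take 1 (1->1 ok)
  t6 'y' -> {0,1}, take 1 (1->1 ok)
  t7 'y' -> {0,1}, take 1 (1->1 ok)
  t8 'y' -> {0,1}, take 0 (1->0 ok)
  t9 'x' -> {2}, take 2 (0->2 ok)
  t10 'x' -> {2}, take 2 (2->2 ok)
  t11 'y' -> {0,1}, take 1 (2->1 ok)
  t12 'y' -> {0,1}, take 0 (1->0 ok)
  t13 'y' -> {0,1}, take 0 (0->0 ok)
  t14 'y' -> {0,1}, take 0 (0->0 ok)
  t15 'y' -> {0,1}, take 0 (0->0 ok)
  t16 'y' -> {0,1}, take 0 (0->0 ok)
  t17 'x' -> {2}, take 2 (0->2 ok)
  t18 'x' -> {2}, take 2 (2->2 ok)
  t19 'y' -> {0,1}, take 1 (2->1 ok)
  t20 'y' -> {0,1}, take 0 (1->0 ok)
  t21 'x' -> {2}, take 2 (0->2 ok)
  t22 'x' -> {2}, take 2 (2->2 ok)

0,2,1,1,1,1,1,1,0,2,2,1,0,0,0,0,0,2,2,1,0,2,2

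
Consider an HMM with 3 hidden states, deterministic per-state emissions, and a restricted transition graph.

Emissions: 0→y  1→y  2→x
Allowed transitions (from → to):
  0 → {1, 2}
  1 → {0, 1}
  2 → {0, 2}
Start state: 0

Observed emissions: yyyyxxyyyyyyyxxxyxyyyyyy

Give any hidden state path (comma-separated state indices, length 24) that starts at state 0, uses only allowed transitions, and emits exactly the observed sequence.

  [0] y  {0,1}  => 0  start
  [1] y  {0,1}  => 1  0->1 ok
  [2] y  {0,1}  => 1  1->1 ok
  [3] y  {0,1}  => 0  1->0 ok
  [4] x  {2}  => 2  0->2 ok
  [5] x  {2}  => 2  2->2 ok
  [6] y  {0,1}  => 0  2->0 ok
  [7] y  {0,1}  => 1  0->1 ok
  [8] y  {0,1}  => 0  1->0 ok
  [9] y  {0,1}  => 1  0->1 ok
  [10] y  {0,1}  => 0  1->0 ok
  [11] y  {0,1}  => 1  0->1 ok
  [12] y  {0,1}  => 0  1->0 ok
  [13] x  {2}  => 2  0->2 ok
  [14] x  {2}  => 2  2->2 ok
  [15] x  {2}  => 2  2->2 ok
  [16] y  {0,1}  => 0  2->0 ok
  [17] x  {2}  => 2  0->2 ok
  [18] y  {0,1}  => 0  2->0 ok
  [19] y  {0,1}  => 1  0->1 ok
  [20] y  {0,1}  => 0  1->0 ok
  [21] y  {0,1}  => 1  0->1 ok
  [22] y  {0,1}  => 1  1->1 ok
  [23] y  {0,1}  => 0  1->0 ok

0,1,1,0,2,2,0,1,0,1,0,1,0,2,2,2,0,2,0,1,0,1,1,0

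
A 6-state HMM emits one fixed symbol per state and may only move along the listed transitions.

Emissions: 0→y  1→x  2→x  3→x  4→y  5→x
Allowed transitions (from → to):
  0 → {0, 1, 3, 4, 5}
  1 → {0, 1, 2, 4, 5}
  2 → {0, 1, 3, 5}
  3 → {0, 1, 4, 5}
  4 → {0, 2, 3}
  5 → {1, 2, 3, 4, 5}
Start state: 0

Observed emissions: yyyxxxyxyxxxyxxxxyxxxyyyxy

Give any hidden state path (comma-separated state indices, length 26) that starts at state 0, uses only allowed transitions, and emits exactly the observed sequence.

0,4,0,5,3,1,0,5,4,2,1,5,4,3,1,5,1,4,3,5,3,0,4,0,1,4

  pos 0: y in {0,4}, choose 0; start
  pos 1: y in {0,4}, choose 4; 0->4 ok
  pos 2: y in {0,4}, choose 0; 4->0 ok
  pos 3: x in {1,2,3,5}, choose 5; 0->5 ok
  pos 4: x in {1,2,3,5}, choose 3; 5->3 ok
  pos 5: x in {1,2,3,5}, choose 1; 3->1 ok
  pos 6: y in {0,4}, choose 0; 1->0 ok
  pos 7: x in {1,2,3,5}, choose 5; 0->5 ok
  pos 8: y in {0,4}, choose 4; 5->4 ok
  pos 9: x in {1,2,3,5}, choose 2; 4->2 ok
  pos 10: x in {1,2,3,5}, choose 1; 2->1 ok
  pos 11: x in {1,2,3,5}, choose 5; 1->5 ok
  pos 12: y in {0,4}, choose 4; 5->4 ok
  pos 13: x in {1,2,3,5}, choose 3; 4->3 ok
  pos 14: x in {1,2,3,5}, choose 1; 3->1 ok
  pos 15: x in {1,2,3,5}, choose 5; 1->5 ok
  pos 16: x in {1,2,3,5}, choose 1; 5->1 ok
  pos 17: y in {0,4}, choose 4; 1->4 ok
  pos 18: x in {1,2,3,5}, choose 3; 4->3 ok
  pos 19: x in {1,2,3,5}, choose 5; 3->5 ok
  pos 20: x in {1,2,3,5}, choose 3; 5->3 ok
  pos 21: y in {0,4}, choose 0; 3->0 ok
  pos 22: y in {0,4}, choose 4; 0->4 ok
  pos 23: y in {0,4}, choose 0; 4->0 ok
  pos 24: x in {1,2,3,5}, choose 1; 0->1 ok
  pos 25: y in {0,4}, choose 4; 1->4 ok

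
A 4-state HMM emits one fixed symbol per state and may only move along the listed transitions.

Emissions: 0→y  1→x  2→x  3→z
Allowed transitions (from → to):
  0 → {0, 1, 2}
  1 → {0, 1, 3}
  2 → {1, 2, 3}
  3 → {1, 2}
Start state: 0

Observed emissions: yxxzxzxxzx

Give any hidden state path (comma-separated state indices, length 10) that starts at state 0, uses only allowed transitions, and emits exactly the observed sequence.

  pos 0: y in {0}, choose 0; start
  pos 1: x in {1,2}, choose 1; 0->1 ok
  pos 2: x in {1,2}, choose 1; 1->1 ok
  pos 3: z in {3}, choose 3; 1->3 ok
  pos 4: x in {1,2}, choose 2; 3->2 ok
  pos 5: z in {3}, choose 3; 2->3 ok
  pos 6: x in {1,2}, choose 2; 3->2 ok
  pos 7: x in {1,2}, choose 1; 2->1 ok
  pos 8: z in {3}, choose 3; 1->3 ok
  pos 9: x in {1,2}, choose 1; 3->1 ok

0,1,1,3,2,3,2,1,3,1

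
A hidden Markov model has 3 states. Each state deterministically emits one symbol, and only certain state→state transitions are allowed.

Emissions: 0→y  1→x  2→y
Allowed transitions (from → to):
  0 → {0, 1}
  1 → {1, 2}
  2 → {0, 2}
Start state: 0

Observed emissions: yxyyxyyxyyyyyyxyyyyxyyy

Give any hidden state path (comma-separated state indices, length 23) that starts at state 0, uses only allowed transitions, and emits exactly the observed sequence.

  0: obs=y cand={0,2} pick 0 [start]
  1: obs=x cand={1} pick 1 [0->1 ok]
  2: obs=y cand={0,2} pick 2 [1->2 ok]
  3: obs=y cand={0,2} pick 0 [2->0 ok]
  4: obs=x cand={1} pick 1 [0->1 ok]
  5: obs=y cand={0,2} pick 2 [1->2 ok]
  6: obs=y cand={0,2} pick 0 [2->0 ok]
  7: obs=x cand={1} pick 1 [0->1 ok]
  8: obs=y cand={0,2} pick 2 [1->2 ok]
  9: obs=y cand={0,2} pick 2 [2->2 ok]
  10: obs=y cand={0,2} pick 2 [2->2 ok]
  11: obs=y cand={0,2} pick 2 [2->2 ok]
  12: obs=y cand={0,2} pick 0 [2->0 ok]
  13: obs=y cand={0,2} pick 0 [0->0 ok]
  14: obs=x cand={1} pick 1 [0->1 ok]
  15: obs=y cand={0,2} pick 2 [1->2 ok]
  16: obs=y cand={0,2} pick 2 [2->2 ok]
  17: obs=y cand={0,2} pick 0 [2->0 ok]
  18: obs=y cand={0,2} pick 0 [0->0 ok]
  19: obs=x cand={1} pick 1 [0->1 ok]
  20: obs=y cand={0,2} pick 2 [1->2 ok]
  21: obs=y cand={0,2} pick 2 [2->2 ok]
  22: obs=y cand={0,2} pick 0 [2->0 ok]

0,1,2,0,1,2,0,1,2,2,2,2,0,0,1,2,2,0,0,1,2,2,0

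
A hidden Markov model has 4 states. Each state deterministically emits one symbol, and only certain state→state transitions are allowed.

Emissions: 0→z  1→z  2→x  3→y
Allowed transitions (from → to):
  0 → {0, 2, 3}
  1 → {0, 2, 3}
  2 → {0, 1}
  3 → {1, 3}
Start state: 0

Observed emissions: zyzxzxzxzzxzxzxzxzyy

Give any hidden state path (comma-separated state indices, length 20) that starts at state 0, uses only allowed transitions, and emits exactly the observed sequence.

  t0 'z' -> {0,1}, take 0 (start)
  t1 'y' -> {3}, take 3 (0->3 ok)
  t2 'z' -> {0,1}, take 1 (3->1 ok)
  t3 'x' -> {2}, take 2 (1->2 ok)
  t4 'z' -> {0,1}, take 0 (2->0 ok)
  t5 'x' -> {2}, take 2 (0->2 ok)
  t6 'z' -> {0,1}, take 0 (2->0 ok)
  t7 'x' -> {2}, take 2 (0->2 ok)
  t8 'z' -> {0,1}, take 0 (2->0 ok)
  t9 'z' -> {0,1}, take 0 (0->0 ok)
  t10 'x' -> {2}, take 2 (0->2 ok)
  t11 'z' -> {0,1}, take 0 (2->0 ok)
  t12 'x' -> {2}, take 2 (0->2 ok)
  t13 'z' -> {0,1}, take 0 (2->0 ok)
  t14 'x' -> {2}, take 2 (0->2 ok)
  t15 'z' -> {0,1}, take 0 (2->0 ok)
  t16 'x' -> {2}, take 2 (0->2 ok)
  t17 'z' -> {0,1}, take 1 (2->1 ok)
  t18 'y' -> {3}, take 3 (1->3 ok)
  t19 'y' -> {3}, take 3 (3->3 ok)

0,3,1,2,0,2,0,2,0,0,2,0,2,0,2,0,2,1,3,3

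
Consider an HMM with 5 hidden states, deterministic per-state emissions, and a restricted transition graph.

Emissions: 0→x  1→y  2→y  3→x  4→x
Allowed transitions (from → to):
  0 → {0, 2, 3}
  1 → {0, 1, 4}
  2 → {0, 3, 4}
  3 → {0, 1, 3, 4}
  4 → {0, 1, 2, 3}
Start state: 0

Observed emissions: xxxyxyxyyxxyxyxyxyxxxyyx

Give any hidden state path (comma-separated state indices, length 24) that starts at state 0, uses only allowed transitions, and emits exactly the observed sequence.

0,3,0,2,0,2,3,1,1,0,3,1,4,2,3,1,0,2,0,3,3,1,1,0

  0: obs=x cand={0,3,4} pick 0 [start]
  1: obs=x cand={0,3,4} pick 3 [0->3 ok]
  2: obs=x cand={0,3,4} pick 0 [3->0 ok]
  3: obs=y cand={1,2} pick 2 [0->2 ok]
  4: obs=x cand={0,3,4} pick 0 [2->0 ok]
  5: obs=y cand={1,2} pick 2 [0->2 ok]
  6: obs=x cand={0,3,4} pick 3 [2->3 ok]
  7: obs=y cand={1,2} pick 1 [3->1 ok]
  8: obs=y cand={1,2} pick 1 [1->1 ok]
  9: obs=x cand={0,3,4} pick 0 [1->0 ok]
  10: obs=x cand={0,3,4} pick 3 [0->3 ok]
  11: obs=y cand={1,2} pick 1 [3->1 ok]
  12: obs=x cand={0,3,4} pick 4 [1->4 ok]
  13: obs=y cand={1,2} pick 2 [4->2 ok]
  14: obs=x cand={0,3,4} pick 3 [2->3 ok]
  15: obs=y cand={1,2} pick 1 [3->1 ok]
  16: obs=x cand={0,3,4} pick 0 [1->0 ok]
  17: obs=y cand={1,2} pick 2 [0->2 ok]
  18: obs=x cand={0,3,4} pick 0 [2->0 ok]
  19: obs=x cand={0,3,4} pick 3 [0->3 ok]
  20: obs=x cand={0,3,4} pick 3 [3->3 ok]
  21: obs=y cand={1,2} pick 1 [3->1 ok]
  22: obs=y cand={1,2} pick 1 [1->1 ok]
  23: obs=x cand={0,3,4} pick 0 [1->0 ok]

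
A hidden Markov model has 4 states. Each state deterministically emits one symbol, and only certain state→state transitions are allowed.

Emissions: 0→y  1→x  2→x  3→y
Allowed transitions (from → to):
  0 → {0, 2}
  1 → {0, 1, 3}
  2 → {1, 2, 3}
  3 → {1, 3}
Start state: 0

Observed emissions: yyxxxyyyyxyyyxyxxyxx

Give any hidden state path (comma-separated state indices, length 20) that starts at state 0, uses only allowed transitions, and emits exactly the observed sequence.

  [0] y  {0,3}  => 0  start
  [1] y  {0,3}  => 0  0->0 ok
  [2] x  {1,2}  => 2  0->2 ok
  [3] x  {1,2}  => 2  2->2 ok
  [4] x  {1,2}  => 1  2->1 ok
  [5] y  {0,3}  => 0  1->0 ok
  [6] y  {0,3}  => 0  0->0 ok
  [7] y  {0,3}  => 0  0->0 ok
  [8] y  {0,3}  => 0  0->0 ok
  [9] x  {1,2}  => 2  0->2 ok
  [10] y  {0,3}  => 3  2->3 ok
  [11] y  {0,3}  => 3  3->3 ok
  [12] y  {0,3}  => 3  3->3 ok
  [13] x  {1,2}  => 1  3->1 ok
  [14] y  {0,3}  => 0  1->0 ok
  [15] x  {1,2}  => 2  0->2 ok
  [16] x  {1,2}  => 1  2->1 ok
  [17] y  {0,3}  => 0  1->0 ok
  [18] x  {1,2}  => 2  0->2 ok
  [19] x  {1,2}  => 1  2->1 ok

0,0,2,2,1,0,0,0,0,2,3,3,3,1,0,2,1,0,2,1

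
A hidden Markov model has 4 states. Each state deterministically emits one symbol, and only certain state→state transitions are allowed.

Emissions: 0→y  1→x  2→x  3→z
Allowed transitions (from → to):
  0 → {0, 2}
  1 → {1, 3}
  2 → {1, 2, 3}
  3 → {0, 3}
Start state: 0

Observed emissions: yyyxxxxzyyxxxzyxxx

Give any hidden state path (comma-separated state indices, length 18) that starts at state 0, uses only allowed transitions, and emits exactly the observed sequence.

0,0,0,2,2,2,1,3,0,0,2,1,1,3,0,2,2,1

  [0] y  {0}  => 0  start
  [1] y  {0}  => 0  0->0 ok
  [2] y  {0}  => 0  0->0 ok
  [3] x  {1,2}  => 2  0->2 ok
  [4] x  {1,2}  => 2  2->2 ok
  [5] x  {1,2}  => 2  2->2 ok
  [6] x  {1,2}  => 1  2->1 ok
  [7] z  {3}  => 3  1->3 ok
  [8] y  {0}  => 0  3->0 ok
  [9] y  {0}  => 0  0->0 ok
  [10] x  {1,2}  => 2  0->2 ok
  [11] x  {1,2}  => 1  2->1 ok
  [12] x  {1,2}  => 1  1->1 ok
  [13] z  {3}  => 3  1->3 ok
  [14] y  {0}  => 0  3->0 ok
  [15] x  {1,2}  => 2  0->2 ok
  [16] x  {1,2}  => 2  2->2 ok
  [17] x  {1,2}  => 1  2->1 ok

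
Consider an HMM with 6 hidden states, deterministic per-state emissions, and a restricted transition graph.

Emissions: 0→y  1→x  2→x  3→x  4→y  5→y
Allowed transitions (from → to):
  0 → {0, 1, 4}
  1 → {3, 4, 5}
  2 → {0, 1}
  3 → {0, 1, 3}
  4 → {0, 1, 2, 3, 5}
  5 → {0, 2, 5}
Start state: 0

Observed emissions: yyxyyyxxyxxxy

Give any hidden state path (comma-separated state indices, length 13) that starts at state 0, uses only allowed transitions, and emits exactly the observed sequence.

0,4,3,0,4,5,2,1,5,2,1,3,0

  pos 0: y in {0,4,5}, choose 0; start
  pos 1: y in {0,4,5}, choose 4; 0->4 ok
  pos 2: x in {1,2,3}, choose 3; 4->3 ok
  pos 3: y in {0,4,5}, choose 0; 3->0 ok
  pos 4: y in {0,4,5}, choose 4; 0->4 ok
  pos 5: y in {0,4,5}, choose 5; 4->5 ok
  pos 6: x in {1,2,3}, choose 2; 5->2 ok
  pos 7: x in {1,2,3}, choose 1; 2->1 ok
  pos 8: y in {0,4,5}, choose 5; 1->5 ok
  pos 9: x in {1,2,3}, choose 2; 5->2 ok
  pos 10: x in {1,2,3}, choose 1; 2->1 ok
  pos 11: x in {1,2,3}, choose 3; 1->3 ok
  pos 12: y in {0,4,5}, choose 0; 3->0 ok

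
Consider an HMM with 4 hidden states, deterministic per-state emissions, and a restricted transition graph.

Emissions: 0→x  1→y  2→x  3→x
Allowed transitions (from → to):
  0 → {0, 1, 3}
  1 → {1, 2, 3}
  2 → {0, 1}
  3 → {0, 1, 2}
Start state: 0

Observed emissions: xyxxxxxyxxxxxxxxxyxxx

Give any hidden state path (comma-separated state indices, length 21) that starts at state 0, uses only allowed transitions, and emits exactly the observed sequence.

  [0] x  {0,2,3}  => 0  start
  [1] y  {1}  => 1  0->1 ok
  [2] x  {0,2,3}  => 3  1->3 ok
  [3] x  {0,2,3}  => 2  3->2 ok
  [4] x  {0,2,3}  => 0  2->0 ok
  [5] x  {0,2,3}  => 0  0->0 ok
  [6] x  {0,2,3}  => 3  0->3 ok
  [7] y  {1}  => 1  3->1 ok
  [8] x  {0,2,3}  => 2  1->2 ok
  [9] x  {0,2,3}  => 0  2->0 ok
  [10] x  {0,2,3}  => 3  0->3 ok
  [11] x  {0,2,3}  => 0  3->0 ok
  [12] x  {0,2,3}  => 0  0->0 ok
  [13] x  {0,2,3}  => 3  0->3 ok
  [14] x  {0,2,3}  => 2  3->2 ok
  [15] x  {0,2,3}  => 0  2->0 ok
  [16] x  {0,2,3}  => 0  0->0 ok
  [17] y  {1}  => 1  0->1 ok
  [18] x  {0,2,3}  => 2  1->2 ok
  [19] x  {0,2,3}  => 0  2->0 ok
  [20] x  {0,2,3}  => 0  0->0 ok

0,1,3,2,0,0,3,1,2,0,3,0,0,3,2,0,0,1,2,0,0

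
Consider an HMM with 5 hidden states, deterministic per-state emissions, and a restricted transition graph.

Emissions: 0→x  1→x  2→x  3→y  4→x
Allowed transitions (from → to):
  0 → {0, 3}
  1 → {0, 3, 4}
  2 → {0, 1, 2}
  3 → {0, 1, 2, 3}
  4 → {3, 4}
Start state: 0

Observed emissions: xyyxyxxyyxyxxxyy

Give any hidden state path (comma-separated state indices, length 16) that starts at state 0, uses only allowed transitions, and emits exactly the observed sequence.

  0: obs=x cand={0,1,2,4} pick 0 [start]
  1: obs=y cand={3} pick 3 [0->3 ok]
  2: obs=y cand={3} pick 3 [3->3 ok]
  3: obs=x cand={0,1,2,4} pick 0 [3->0 ok]
  4: obs=y cand={3} pick 3 [0->3 ok]
  5: obs=x cand={0,1,2,4} pick 0 [3->0 ok]
  6: obs=x cand={0,1,2,4} pick 0 [0->0 ok]
  7: obs=y cand={3} pick 3 [0->3 ok]
  8: obs=y cand={3} pick 3 [3->3 ok]
  9: obs=x cand={0,1,2,4} pick 1 [3->1 ok]
  10: obs=y cand={3} pick 3 [1->3 ok]
  11: obs=x cand={0,1,2,4} pick 2 [3->2 ok]
  12: obs=x cand={0,1,2,4} pick 0 [2->0 ok]
  13: obs=x cand={0,1,2,4} pick 0 [0->0 ok]
  14: obs=y cand={3} pick 3 [0->3 ok]
  15: obs=y cand={3} pick 3 [3->3 ok]

0,3,3,0,3,0,0,3,3,1,3,2,0,0,3,3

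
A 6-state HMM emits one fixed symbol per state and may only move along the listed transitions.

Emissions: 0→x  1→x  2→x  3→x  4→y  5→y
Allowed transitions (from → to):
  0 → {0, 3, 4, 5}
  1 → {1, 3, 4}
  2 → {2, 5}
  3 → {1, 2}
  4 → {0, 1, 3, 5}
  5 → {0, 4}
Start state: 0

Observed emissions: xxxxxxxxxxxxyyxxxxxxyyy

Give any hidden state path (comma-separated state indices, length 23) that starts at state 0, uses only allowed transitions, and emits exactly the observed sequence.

  pos 0: x in {0,1,2,3}, choose 0; start
  pos 1: x in {0,1,2,3}, choose 3; 0->3 ok
  pos 2: x in {0,1,2,3}, choose 1; 3->1 ok
  pos 3: x in {0,1,2,3}, choose 3; 1->3 ok
  pos 4: x in {0,1,2,3}, choose 1; 3->1 ok
  pos 5: x in {0,1,2,3}, choose 1; 1->1 ok
  pos 6: x in {0,1,2,3}, choose 3; 1->3 ok
  pos 7: x in {0,1,2,3}, choose 1; 3->1 ok
  pos 8: x in {0,1,2,3}, choose 3; 1->3 ok
  pos 9: x in {0,1,2,3}, choose 1; 3->1 ok
  pos 10: x in {0,1,2,3}, choose 3; 1->3 ok
  pos 11: x in {0,1,2,3}, choose 2; 3->2 ok
  pos 12: y in {4,5}, choose 5; 2->5 ok
  pos 13: y in {4,5}, choose 4; 5->4 ok
  pos 14: x in {0,1,2,3}, choose 3; 4->3 ok
  pos 15: x in {0,1,2,3}, choose 1; 3->1 ok
  pos 16: x in {0,1,2,3}, choose 1; 1->1 ok
  pos 17: x in {0,1,2,3}, choose 1; 1->1 ok
  pos 18: x in {0,1,2,3}, choose 3; 1->3 ok
  pos 19: x in {0,1,2,3}, choose 2; 3->2 ok
  pos 20: y in {4,5}, choose 5; 2->5 ok
  pos 21: y in {4,5}, choose 4; 5->4 ok
  pos 22: y in {4,5}, choose 5; 4->5 ok

0,3,1,3,1,1,3,1,3,1,3,2,5,4,3,1,1,1,3,2,5,4,5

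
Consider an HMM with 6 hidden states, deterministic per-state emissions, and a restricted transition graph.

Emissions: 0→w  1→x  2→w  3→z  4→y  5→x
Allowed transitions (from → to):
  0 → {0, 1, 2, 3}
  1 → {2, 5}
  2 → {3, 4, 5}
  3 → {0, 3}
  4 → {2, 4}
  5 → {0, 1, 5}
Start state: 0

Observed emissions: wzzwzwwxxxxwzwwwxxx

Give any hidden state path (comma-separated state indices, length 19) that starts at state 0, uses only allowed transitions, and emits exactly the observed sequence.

0,3,3,0,3,0,2,5,5,5,5,0,3,0,0,0,1,5,1

  t0 'w' -> {0,2}, take 0 (start)
  t1 'z' -> {3}, take 3 (0->3 ok)
  t2 'z' -> {3}, take 3 (3->3 ok)
  t3 'w' -> {0,2}, take 0 (3->0 ok)
  t4 'z' -> {3}, take 3 (0->3 ok)
  t5 'w' -> {0,2}, take 0 (3->0 ok)
  t6 'w' -> {0,2}, take 2 (0->2 ok)
  t7 'x' -> {1,5}, take 5 (2->5 ok)
  t8 'x' -> {1,5}, take 5 (5->5 ok)
  t9 'x' -> {1,5}, take 5 (5->5 ok)
  t10 'x' -> {1,5}, take 5 (5->5 ok)
  t11 'w' -> {0,2}, take 0 (5->0 ok)
  t12 'z' -> {3}, take 3 (0->3 ok)
  t13 'w' -> {0,2}, take 0 (3->0 ok)
  t14 'w' -> {0,2}, take 0 (0->0 ok)
  t15 'w' -> {0,2}, take 0 (0->0 ok)
  t16 'x' -> {1,5}, take 1 (0->1 ok)
  t17 'x' -> {1,5}, take 5 (1->5 ok)
  t18 'x' -> {1,5}, take 1 (5->1 ok)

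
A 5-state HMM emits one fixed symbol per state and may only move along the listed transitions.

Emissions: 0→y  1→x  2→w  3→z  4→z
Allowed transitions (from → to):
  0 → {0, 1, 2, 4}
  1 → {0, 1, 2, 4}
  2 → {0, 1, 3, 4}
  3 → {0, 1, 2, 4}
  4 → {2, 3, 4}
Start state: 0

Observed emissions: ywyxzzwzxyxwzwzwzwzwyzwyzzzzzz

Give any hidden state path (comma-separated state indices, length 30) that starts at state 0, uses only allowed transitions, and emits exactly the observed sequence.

0,2,0,1,4,4,2,3,1,0,1,2,4,2,4,2,4,2,3,2,0,4,2,0,4,4,4,3,4,4

  [0] y  {0}  => 0  start
  [1] w  {2}  => 2  0->2 ok
  [2] y  {0}  => 0  2->0 ok
  [3] x  {1}  => 1  0->1 ok
  [4] z  {3,4}  => 4  1->4 ok
  [5] z  {3,4}  => 4  4->4 ok
  [6] w  {2}  => 2  4->2 ok
  [7] z  {3,4}  => 3  2->3 ok
  [8] x  {1}  => 1  3->1 ok
  [9] y  {0}  => 0  1->0 ok
  [10] x  {1}  => 1  0->1 ok
  [11] w  {2}  => 2  1->2 ok
  [12] z  {3,4}  => 4  2->4 ok
  [13] w  {2}  => 2  4->2 ok
  [14] z  {3,4}  => 4  2->4 ok
  [15] w  {2}  => 2  4->2 ok
  [16] z  {3,4}  => 4  2->4 ok
  [17] w  {2}  => 2  4->2 ok
  [18] z  {3,4}  => 3  2->3 ok
  [19] w  {2}  => 2  3->2 ok
  [20] y  {0}  => 0  2->0 ok
  [21] z  {3,4}  => 4  0->4 ok
  [22] w  {2}  => 2  4->2 ok
  [23] y  {0}  => 0  2->0 ok
  [24] z  {3,4}  => 4  0->4 ok
  [25] z  {3,4}  => 4  4->4 ok
  [26] z  {3,4}  => 4  4->4 ok
  [27] z  {3,4}  => 3  4->3 ok
  [28] z  {3,4}  => 4  3->4 ok
  [29] z  {3,4}  => 4  4->4 ok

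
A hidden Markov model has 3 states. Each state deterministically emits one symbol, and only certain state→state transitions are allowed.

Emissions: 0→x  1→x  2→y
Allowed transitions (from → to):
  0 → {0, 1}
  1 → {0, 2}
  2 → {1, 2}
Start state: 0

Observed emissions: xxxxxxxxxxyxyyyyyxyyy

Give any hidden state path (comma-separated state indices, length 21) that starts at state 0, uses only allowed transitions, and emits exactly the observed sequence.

0,0,0,0,0,0,0,1,0,1,2,1,2,2,2,2,2,1,2,2,2

  t0 'x' -> {0,1}, take 0 (start)
  t1 'x' -> {0,1}, take 0 (0->0 ok)
  t2 'x' -> {0,1}, take 0 (0->0 ok)
  t3 'x' -> {0,1}, take 0 (0->0 ok)
  t4 'x' -> {0,1}, take 0 (0->0 ok)
  t5 'x' -> {0,1}, take 0 (0->0 ok)
  t6 'x' -> {0,1}, take 0 (0->0 ok)
  t7 'x' -> {0,1}, take 1 (0->1 ok)
  t8 'x' -> {0,1}, take 0 (1->0 ok)
  t9 'x' -> {0,1}, take 1 (0->1 ok)
  t10 'y' -> {2}, take 2 (1->2 ok)
  t11 'x' -> {0,1}, take 1 (2->1 ok)
  t12 'y' -> {2}, take 2 (1->2 ok)
  t13 'y' -> {2}, take 2 (2->2 ok)
  t14 'y' -> {2}, take 2 (2->2 ok)
  t15 'y' -> {2}, take 2 (2->2 ok)
  t16 'y' -> {2}, take 2 (2->2 ok)
  t17 'x' -> {0,1}, take 1 (2->1 ok)
  t18 'y' -> {2}, take 2 (1->2 ok)
  t19 'y' -> {2}, take 2 (2->2 ok)
  t20 'y' -> {2}, take 2 (2->2 ok)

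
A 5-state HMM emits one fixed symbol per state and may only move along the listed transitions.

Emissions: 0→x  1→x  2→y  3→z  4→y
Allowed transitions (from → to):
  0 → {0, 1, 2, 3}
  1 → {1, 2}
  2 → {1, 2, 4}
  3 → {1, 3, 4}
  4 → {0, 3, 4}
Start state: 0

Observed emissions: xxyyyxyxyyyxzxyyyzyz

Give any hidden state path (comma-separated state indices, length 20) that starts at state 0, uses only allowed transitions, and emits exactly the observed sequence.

0,1,2,2,2,1,2,1,2,2,4,0,3,1,2,2,4,3,4,3

  [0] x  {0,1}  => 0  start
  [1] x  {0,1}  => 1  0->1 ok
  [2] y  {2,4}  => 2  1->2 ok
  [3] y  {2,4}  => 2  2->2 ok
  [4] y  {2,4}  => 2  2->2 ok
  [5] x  {0,1}  => 1  2->1 ok
  [6] y  {2,4}  => 2  1->2 ok
  [7] x  {0,1}  => 1  2->1 ok
  [8] y  {2,4}  => 2  1->2 ok
  [9] y  {2,4}  => 2  2->2 ok
  [10] y  {2,4}  => 4  2->4 ok
  [11] x  {0,1}  => 0  4->0 ok
  [12] z  {3}  => 3  0->3 ok
  [13] x  {0,1}  => 1  3->1 ok
  [14] y  {2,4}  => 2  1->2 ok
  [15] y  {2,4}  => 2  2->2 ok
  [16] y  {2,4}  => 4  2->4 ok
  [17] z  {3}  => 3  4->3 ok
  [18] y  {2,4}  => 4  3->4 ok
  [19] z  {3}  => 3  4->3 ok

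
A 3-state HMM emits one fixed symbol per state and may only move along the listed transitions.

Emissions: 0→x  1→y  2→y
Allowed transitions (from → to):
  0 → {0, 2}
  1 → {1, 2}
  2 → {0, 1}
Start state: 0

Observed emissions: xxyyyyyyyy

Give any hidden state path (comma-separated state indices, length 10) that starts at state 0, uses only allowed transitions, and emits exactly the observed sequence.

  0: obs=x cand={0} pick 0 [start]
  1: obs=x cand={0} pick 0 [0->0 ok]
  2: obs=y cand={1,2} pick 2 [0->2 ok]
  3: obs=y cand={1,2} pick 1 [2->1 ok]
  4: obs=y cand={1,2} pick 2 [1->2 ok]
  5: obs=y cand={1,2} pick 1 [2->1 ok]
  6: obs=y cand={1,2} pick 1 [1->1 ok]
  7: obs=y cand={1,2} pick 2 [1->2 ok]
  8: obs=y cand={1,2} pick 1 [2->1 ok]
  9: obs=y cand={1,2} pick 1 [1->1 ok]

0,0,2,1,2,1,1,2,1,1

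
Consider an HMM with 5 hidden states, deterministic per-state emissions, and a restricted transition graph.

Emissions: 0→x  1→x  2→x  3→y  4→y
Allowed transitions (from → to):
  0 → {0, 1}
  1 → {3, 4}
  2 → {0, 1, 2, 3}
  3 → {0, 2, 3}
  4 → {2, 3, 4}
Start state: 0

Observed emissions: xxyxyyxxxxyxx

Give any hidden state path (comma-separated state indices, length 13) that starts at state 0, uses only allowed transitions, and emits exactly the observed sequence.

0,1,3,2,3,3,2,0,0,1,3,0,0

  pos 0: x in {0,1,2}, choose 0; start
  pos 1: x in {0,1,2}, choose 1; 0->1 ok
  pos 2: y in {3,4}, choose 3; 1->3 ok
  pos 3: x in {0,1,2}, choose 2; 3->2 ok
  pos 4: y in {3,4}, choose 3; 2->3 ok
  pos 5: y in {3,4}, choose 3; 3->3 ok
  pos 6: x in {0,1,2}, choose 2; 3->2 ok
  pos 7: x in {0,1,2}, choose 0; 2->0 ok
  pos 8: x in {0,1,2}, choose 0; 0->0 ok
  pos 9: x in {0,1,2}, choose 1; 0->1 ok
  pos 10: y in {3,4}, choose 3; 1->3 ok
  pos 11: x in {0,1,2}, choose 0; 3->0 ok
  pos 12: x in {0,1,2}, choose 0; 0->0 ok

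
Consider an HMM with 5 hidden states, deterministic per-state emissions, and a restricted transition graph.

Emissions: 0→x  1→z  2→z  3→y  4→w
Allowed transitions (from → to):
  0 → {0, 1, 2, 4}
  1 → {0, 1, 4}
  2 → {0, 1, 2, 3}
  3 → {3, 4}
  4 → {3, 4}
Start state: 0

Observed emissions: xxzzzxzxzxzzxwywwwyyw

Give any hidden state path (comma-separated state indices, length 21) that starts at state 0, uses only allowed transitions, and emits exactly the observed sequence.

  t0 'x' -> {0}, take 0 (start)
  t1 'x' -> {0}, take 0 (0->0 ok)
  t2 'z' -> {1,2}, take 2 (0->2 ok)
  t3 'z' -> {1,2}, take 2 (2->2 ok)
  t4 'z' -> {1,2}, take 2 (2->2 ok)
  t5 'x' -> {0}, take 0 (2->0 ok)
  t6 'z' -> {1,2}, take 1 (0->1 ok)
  t7 'x' -> {0}, take 0 (1->0 ok)
  t8 'z' -> {1,2}, take 1 (0->1 ok)
  t9 'x' -> {0}, take 0 (1->0 ok)
  t10 'z' -> {1,2}, take 2 (0->2 ok)
  t11 'z' -> {1,2}, take 1 (2->1 ok)
  t12 'x' -> {0}, take 0 (1->0 ok)
  t13 'w' -> {4}, take 4 (0->4 ok)
  t14 'y' -> {3}, take 3 (4->3 ok)
  t15 'w' -> {4}, take 4 (3->4 ok)
  t16 'w' -> {4}, take 4 (4->4 ok)
  t17 'w' -> {4}, take 4 (4->4 ok)
  t18 'y' -> {3}, take 3 (4->3 ok)
  t19 'y' -> {3}, take 3 (3->3 ok)
  t20 'w' -> {4}, take 4 (3->4 ok)

0,0,2,2,2,0,1,0,1,0,2,1,0,4,3,4,4,4,3,3,4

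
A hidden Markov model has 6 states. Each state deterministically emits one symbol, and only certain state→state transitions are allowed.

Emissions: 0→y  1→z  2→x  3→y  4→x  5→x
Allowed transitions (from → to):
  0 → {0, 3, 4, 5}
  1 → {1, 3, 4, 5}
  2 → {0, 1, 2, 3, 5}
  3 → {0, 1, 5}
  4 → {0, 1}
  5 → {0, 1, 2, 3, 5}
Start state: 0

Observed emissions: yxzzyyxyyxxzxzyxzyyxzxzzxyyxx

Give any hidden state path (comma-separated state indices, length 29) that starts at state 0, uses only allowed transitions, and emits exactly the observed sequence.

  [0] y  {0,3}  => 0  start
  [1] x  {2,4,5}  => 5  0->5 ok
  [2] z  {1}  => 1  5->1 ok
  [3] z  {1}  => 1  1->1 ok
  [4] y  {0,3}  => 3  1->3 ok
  [5] y  {0,3}  => 0  3->0 ok
  [6] x  {2,4,5}  => 4  0->4 ok
  [7] y  {0,3}  => 0  4->0 ok
  [8] y  {0,3}  => 3  0->3 ok
  [9] x  {2,4,5}  => 5  3->5 ok
  [10] x  {2,4,5}  => 5  5->5 ok
  [11] z  {1}  => 1  5->1 ok
  [12] x  {2,4,5}  => 4  1->4 ok
  [13] z  {1}  => 1  4->1 ok
  [14] y  {0,3}  => 3  1->3 ok
  [15] x  {2,4,5}  => 5  3->5 ok
  [16] z  {1}  => 1  5->1 ok
  [17] y  {0,3}  => 3  1->3 ok
  [18] y  {0,3}  => 0  3->0 ok
  [19] x  {2,4,5}  => 5  0->5 ok
  [20] z  {1}  => 1  5->1 ok
  [21] x  {2,4,5}  => 4  1->4 ok
  [22] z  {1}  => 1  4->1 ok
  [23] z  {1}  => 1  1->1 ok
  [24] x  {2,4,5}  => 4  1->4 ok
  [25] y  {0,3}  => 0  4->0 ok
  [26] y  {0,3}  => 3  0->3 ok
  [27] x  {2,4,5}  => 5  3->5 ok
  [28] x  {2,4,5}  => 2  5->2 ok

0,5,1,1,3,0,4,0,3,5,5,1,4,1,3,5,1,3,0,5,1,4,1,1,4,0,3,5,2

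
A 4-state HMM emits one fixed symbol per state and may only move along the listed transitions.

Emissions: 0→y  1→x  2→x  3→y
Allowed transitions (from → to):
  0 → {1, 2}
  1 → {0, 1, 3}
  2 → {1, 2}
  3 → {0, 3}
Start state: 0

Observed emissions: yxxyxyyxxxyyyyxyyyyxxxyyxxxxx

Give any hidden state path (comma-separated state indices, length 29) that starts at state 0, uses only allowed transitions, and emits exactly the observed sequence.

0,2,1,0,1,3,0,2,2,1,3,3,3,0,1,3,3,3,0,2,1,1,3,0,2,2,2,1,1

  0: obs=y cand={0,3} pick 0 [start]
  1: obs=x cand={1,2} pick 2 [0->2 ok]
  2: obs=x cand={1,2} pick 1 [2->1 ok]
  3: obs=y cand={0,3} pick 0 [1->0 ok]
  4: obs=x cand={1,2} pick 1 [0->1 ok]
  5: obs=y cand={0,3} pick 3 [1->3 ok]
  6: obs=y cand={0,3} pick 0 [3->0 ok]
  7: obs=x cand={1,2} pick 2 [0->2 ok]
  8: obs=x cand={1,2} pick 2 [2->2 ok]
  9: obs=x cand={1,2} pick 1 [2->1 ok]
  10: obs=y cand={0,3} pick 3 [1->3 ok]
  11: obs=y cand={0,3} pick 3 [3->3 ok]
  12: obs=y cand={0,3} pick 3 [3->3 ok]
  13: obs=y cand={0,3} pick 0 [3->0 ok]
  14: obs=x cand={1,2} pick 1 [0->1 ok]
  15: obs=y cand={0,3} pick 3 [1->3 ok]
  16: obs=y cand={0,3} pick 3 [3->3 ok]
  17: obs=y cand={0,3} pick 3 [3->3 ok]
  18: obs=y cand={0,3} pick 0 [3->0 ok]
  19: obs=x cand={1,2} pick 2 [0->2 ok]
  20: obs=x cand={1,2} pick 1 [2->1 ok]
  21: obs=x cand={1,2} pick 1 [1->1 ok]
  22: obs=y cand={0,3} pick 3 [1->3 ok]
  23: obs=y cand={0,3} pick 0 [3->0 ok]
  24: obs=x cand={1,2} pick 2 [0->2 ok]
  25: obs=x cand={1,2} pick 2 [2->2 ok]
  26: obs=x cand={1,2} pick 2 [2->2 ok]
  27: obs=x cand={1,2} pick 1 [2->1 ok]
  28: obs=x cand={1,2} pick 1 [1->1 ok]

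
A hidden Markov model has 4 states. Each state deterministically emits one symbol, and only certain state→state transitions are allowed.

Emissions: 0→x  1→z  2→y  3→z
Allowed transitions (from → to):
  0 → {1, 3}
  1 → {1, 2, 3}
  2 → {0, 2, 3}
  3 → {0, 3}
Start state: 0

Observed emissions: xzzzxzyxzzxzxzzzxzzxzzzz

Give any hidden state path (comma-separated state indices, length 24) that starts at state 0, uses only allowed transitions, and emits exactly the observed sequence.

0,1,3,3,0,1,2,0,1,3,0,3,0,3,3,3,0,1,3,0,3,3,3,3

  pos 0: x in {0}, choose 0; start
  pos 1: z in {1,3}, choose 1; 0->1 ok
  pos 2: z in {1,3}, choose 3; 1->3 ok
  pos 3: z in {1,3}, choose 3; 3->3 ok
  pos 4: x in {0}, choose 0; 3->0 ok
  pos 5: z in {1,3}, choose 1; 0->1 ok
  pos 6: y in {2}, choose 2; 1->2 ok
  pos 7: x in {0}, choose 0; 2->0 ok
  pos 8: z in {1,3}, choose 1; 0->1 ok
  pos 9: z in {1,3}, choose 3; 1->3 ok
  pos 10: x in {0}, choose 0; 3->0 ok
  pos 11: z in {1,3}, choose 3; 0->3 ok
  pos 12: x in {0}, choose 0; 3->0 ok
  pos 13: z in {1,3}, choose 3; 0->3 ok
  pos 14: z in {1,3}, choose 3; 3->3 ok
  pos 15: z in {1,3}, choose 3; 3->3 ok
  pos 16: x in {0}, choose 0; 3->0 ok
  pos 17: z in {1,3}, choose 1; 0->1 ok
  pos 18: z in {1,3}, choose 3; 1->3 ok
  pos 19: x in {0}, choose 0; 3->0 ok
  pos 20: z in {1,3}, choose 3; 0->3 ok
  pos 21: z in {1,3}, choose 3; 3->3 ok
  pos 22: z in {1,3}, choose 3; 3->3 ok
  pos 23: z in {1,3}, choose 3; 3->3 ok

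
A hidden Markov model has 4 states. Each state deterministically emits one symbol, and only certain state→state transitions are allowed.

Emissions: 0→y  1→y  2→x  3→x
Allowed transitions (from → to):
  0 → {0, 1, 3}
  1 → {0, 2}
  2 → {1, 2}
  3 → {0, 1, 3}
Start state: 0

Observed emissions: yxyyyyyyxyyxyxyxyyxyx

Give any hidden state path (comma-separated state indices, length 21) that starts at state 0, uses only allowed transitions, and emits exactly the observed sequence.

  t0 'y' -> {0,1}, take 0 (start)
  t1 'x' -> {2,3}, take 3 (0->3 ok)
  t2 'y' -> {0,1}, take 0 (3->0 ok)
  t3 'y' -> {0,1}, take 0 (0->0 ok)
  t4 'y' -> {0,1}, take 1 (0->1 ok)
  t5 'y' -> {0,1}, take 0 (1->0 ok)
  t6 'y' -> {0,1}, take 0 (0->0 ok)
  t7 'y' -> {0,1}, take 0 (0->0 ok)
  t8 'x' -> {2,3}, take 3 (0->3 ok)
  t9 'y' -> {0,1}, take 1 (3->1 ok)
  t10 'y' -> {0,1}, take 0 (1->0 ok)
  t11 'x' -> {2,3}, take 3 (0->3 ok)
  t12 'y' -> {0,1}, take 1 (3->1 ok)
  t13 'x' -> {2,3}, take 2 (1->2 ok)
  t14 'y' -> {0,1}, take 1 (2->1 ok)
  t15 'x' -> {2,3}, take 2 (1->2 ok)
  t16 'y' -> {0,1}, take 1 (2->1 ok)
  t17 'y' -> {0,1}, take 0 (1->0 ok)
  t18 'x' -> {2,3}, take 3 (0->3 ok)
  t19 'y' -> {0,1}, take 1 (3->1 ok)
  t20 'x' -> {2,3}, take 2 (1->2 ok)

0,3,0,0,1,0,0,0,3,1,0,3,1,2,1,2,1,0,3,1,2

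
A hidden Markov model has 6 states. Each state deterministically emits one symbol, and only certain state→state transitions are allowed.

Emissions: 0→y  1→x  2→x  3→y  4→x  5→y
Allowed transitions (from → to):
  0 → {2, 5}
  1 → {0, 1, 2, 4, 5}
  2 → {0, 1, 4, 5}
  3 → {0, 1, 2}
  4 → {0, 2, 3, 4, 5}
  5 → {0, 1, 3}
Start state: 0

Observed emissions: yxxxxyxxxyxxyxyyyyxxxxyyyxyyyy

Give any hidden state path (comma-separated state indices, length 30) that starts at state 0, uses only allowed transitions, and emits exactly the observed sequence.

0,2,4,4,4,5,1,1,2,5,1,4,3,1,5,0,5,3,1,2,1,4,3,0,5,1,5,0,5,0

  [0] y  {0,3,5}  => 0  start
  [1] x  {1,2,4}  => 2  0->2 ok
  [2] x  {1,2,4}  => 4  2->4 ok
  [3] x  {1,2,4}  => 4  4->4 ok
  [4] x  {1,2,4}  => 4  4->4 ok
  [5] y  {0,3,5}  => 5  4->5 ok
  [6] x  {1,2,4}  => 1  5->1 ok
  [7] x  {1,2,4}  => 1  1->1 ok
  [8] x  {1,2,4}  => 2  1->2 ok
  [9] y  {0,3,5}  => 5  2->5 ok
  [10] x  {1,2,4}  => 1  5->1 ok
  [11] x  {1,2,4}  => 4  1->4 ok
  [12] y  {0,3,5}  => 3  4->3 ok
  [13] x  {1,2,4}  => 1  3->1 ok
  [14] y  {0,3,5}  => 5  1->5 ok
  [15] y  {0,3,5}  => 0  5->0 ok
  [16] y  {0,3,5}  => 5  0->5 ok
  [17] y  {0,3,5}  => 3  5->3 ok
  [18] x  {1,2,4}  => 1  3->1 ok
  [19] x  {1,2,4}  => 2  1->2 ok
  [20] x  {1,2,4}  => 1  2->1 ok
  [21] x  {1,2,4}  => 4  1->4 ok
  [22] y  {0,3,5}  => 3  4->3 ok
  [23] y  {0,3,5}  => 0  3->0 ok
  [24] y  {0,3,5}  => 5  0->5 ok
  [25] x  {1,2,4}  => 1  5->1 ok
  [26] y  {0,3,5}  => 5  1->5 ok
  [27] y  {0,3,5}  => 0  5->0 ok
  [28] y  {0,3,5}  => 5  0->5 ok
  [29] y  {0,3,5}  => 0  5->0 ok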